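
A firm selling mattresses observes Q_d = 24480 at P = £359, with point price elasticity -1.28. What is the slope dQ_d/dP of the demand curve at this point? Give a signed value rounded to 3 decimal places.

Ed = (dQ_d/dP)·(P/Q_d) ⇒ dQ_d/dP = Ed·Q_d/P = (-1.28)·24480/359 = -87.28245…

-87.282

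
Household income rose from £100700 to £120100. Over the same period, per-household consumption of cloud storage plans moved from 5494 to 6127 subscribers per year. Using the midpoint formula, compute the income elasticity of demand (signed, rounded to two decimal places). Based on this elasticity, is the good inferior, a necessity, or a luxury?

%ΔQ = (6127 − 5494)/[( 5494 + 6127)/2] = 633/5810.5 = 0.108940…
%ΔIncome = (120100 − 100700)/[( 100700 + 120100)/2] = 19400/110400 = 0.175724…
E_income = (633/5810.5) / (19400/110400) = 0.6199…
0 < E_income < 1 ⇒ normal good, necessity.

0.62; necessity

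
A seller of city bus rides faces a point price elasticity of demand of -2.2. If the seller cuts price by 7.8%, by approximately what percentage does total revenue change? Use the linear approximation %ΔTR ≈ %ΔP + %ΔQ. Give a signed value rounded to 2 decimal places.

+9.36%

%ΔQ ≈ Ed × %ΔP = (-2.2) × (-7.8%) = +17.1600%
%ΔTR ≈ %ΔP + %ΔQ = (-7.8%) + (+17.1600%) = +9.3600%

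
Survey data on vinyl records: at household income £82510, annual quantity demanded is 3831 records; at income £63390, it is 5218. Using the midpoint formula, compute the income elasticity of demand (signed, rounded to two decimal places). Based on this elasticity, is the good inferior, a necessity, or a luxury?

%ΔQ = (5218 − 3831)/[( 3831 + 5218)/2] = 1387/4524.5 = 0.306553…
%ΔIncome = (63390 − 82510)/[( 82510 + 63390)/2] = -19120/72950 = -0.262097…
E_income = (1387/4524.5) / (-19120/72950) = -1.1696…
E_income < 0 ⇒ inferior good.

-1.17; inferior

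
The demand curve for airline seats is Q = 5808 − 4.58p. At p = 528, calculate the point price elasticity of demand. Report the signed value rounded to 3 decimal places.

dQ/dp = −4.58. At p = 528, Q = 5808 − 4.58(528) = 3389.76.
Ed = (dQ/dp)·(p/Q) = −4.58 × (528/3389.76) = -0.71339…

-0.713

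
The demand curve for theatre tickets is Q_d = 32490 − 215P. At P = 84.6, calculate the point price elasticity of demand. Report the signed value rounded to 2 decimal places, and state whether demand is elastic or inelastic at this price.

dQ_d/dP = −215. At P = 84.6, Q_d = 32490 − 215(84.6) = 14301.
Ed = (dQ_d/dP)·(P/Q_d) = −215 × (84.6/14301) = -1.2718…
|Ed| = 1.27 > 1, so demand is elastic.

-1.27; elastic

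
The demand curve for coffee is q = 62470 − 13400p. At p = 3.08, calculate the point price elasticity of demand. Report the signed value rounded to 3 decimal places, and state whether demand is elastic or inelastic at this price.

-1.947; elastic

dq/dp = −13400. At p = 3.08, q = 62470 − 13400(3.08) = 21198.
Ed = (dq/dp)·(p/q) = −13400 × (3.08/21198) = -1.94697…
|Ed| = 1.947 > 1, so demand is elastic.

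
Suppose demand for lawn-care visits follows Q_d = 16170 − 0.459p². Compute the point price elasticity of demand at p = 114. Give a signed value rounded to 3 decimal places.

dQ_d/dp = −2·0.459·p = -104.652. At p = 114, Q_d = 10204.836.
Ed = (dQ_d/dp)·(p/Q_d) = (-104.652) × (114/10204.836) = -1.16908…

-1.169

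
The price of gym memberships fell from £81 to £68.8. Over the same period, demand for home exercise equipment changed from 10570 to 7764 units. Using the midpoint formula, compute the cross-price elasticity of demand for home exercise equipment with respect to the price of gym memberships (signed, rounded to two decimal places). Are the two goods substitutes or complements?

%ΔQ_{home exercise equipment} = (7764 − 10570)/avg = -2806/9167 = -0.306097…
%ΔP_{gym memberships} = (68.8 − 81)/avg = -12.2/74.9 = -0.162883…
E_cross = (-2806/9167) / (-12.2/74.9) = 1.8792…
E_cross > 0 ⇒ the goods are substitutes.

1.88; substitutes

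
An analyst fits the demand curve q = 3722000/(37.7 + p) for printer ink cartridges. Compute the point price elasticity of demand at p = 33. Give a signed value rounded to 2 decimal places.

-0.47

dq/dp = −3722000/(37.7 + p)² = -744.625. At p = 33, q = 52645.
Ed = (dq/dp)·(p/q) = (-744.625) × (33/52645) = -0.4667…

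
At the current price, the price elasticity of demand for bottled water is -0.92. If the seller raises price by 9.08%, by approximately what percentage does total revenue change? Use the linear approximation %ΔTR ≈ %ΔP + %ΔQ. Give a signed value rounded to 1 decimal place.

%ΔQ ≈ Ed × %ΔP = (-0.92) × (+9.08%) = -8.3536%
%ΔTR ≈ %ΔP + %ΔQ = (+9.08%) + (-8.3536%) = +0.7264%

+0.7%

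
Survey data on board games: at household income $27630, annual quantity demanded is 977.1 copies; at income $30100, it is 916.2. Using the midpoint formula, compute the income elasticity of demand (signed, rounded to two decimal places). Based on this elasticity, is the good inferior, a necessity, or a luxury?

%ΔQ = (916.2 − 977.1)/[( 977.1 + 916.2)/2] = -60.9/946.65 = -0.064332…
%ΔIncome = (30100 − 27630)/[( 27630 + 30100)/2] = 2470/28865 = 0.085570…
E_income = (-60.9/946.65) / (2470/28865) = -0.7518…
E_income < 0 ⇒ inferior good.

-0.75; inferior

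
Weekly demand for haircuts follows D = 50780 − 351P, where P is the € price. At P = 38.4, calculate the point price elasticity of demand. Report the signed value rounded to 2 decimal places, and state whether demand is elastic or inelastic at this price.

dD/dP = −351. At P = 38.4, D = 50780 − 351(38.4) = 37301.6.
Ed = (dD/dP)·(P/D) = −351 × (38.4/37301.6) = -0.3613…
|Ed| = 0.36 < 1, so demand is inelastic.

-0.36; inelastic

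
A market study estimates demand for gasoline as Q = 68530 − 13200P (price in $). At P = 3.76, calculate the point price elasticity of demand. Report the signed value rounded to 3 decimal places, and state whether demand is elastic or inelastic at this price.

dQ/dP = −13200. At P = 3.76, Q = 68530 − 13200(3.76) = 18898.
Ed = (dQ/dP)·(P/Q) = −13200 × (3.76/18898) = -2.62630…
|Ed| = 2.626 > 1, so demand is elastic.

-2.626; elastic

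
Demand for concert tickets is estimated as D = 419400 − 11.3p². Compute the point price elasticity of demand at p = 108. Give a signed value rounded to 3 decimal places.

dD/dp = −2·11.3·p = -2440.8. At p = 108, D = 287596.8.
Ed = (dD/dp)·(p/D) = (-2440.8) × (108/287596.8) = -0.91658…

-0.917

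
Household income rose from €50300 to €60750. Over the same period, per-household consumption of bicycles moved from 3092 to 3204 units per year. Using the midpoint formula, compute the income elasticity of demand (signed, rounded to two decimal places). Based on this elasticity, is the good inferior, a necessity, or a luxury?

0.19; necessity

%ΔQ = (3204 − 3092)/[( 3092 + 3204)/2] = 112/3148 = 0.035578…
%ΔIncome = (60750 − 50300)/[( 50300 + 60750)/2] = 10450/55525 = 0.188203…
E_income = (112/3148) / (10450/55525) = 0.1890…
0 < E_income < 1 ⇒ normal good, necessity.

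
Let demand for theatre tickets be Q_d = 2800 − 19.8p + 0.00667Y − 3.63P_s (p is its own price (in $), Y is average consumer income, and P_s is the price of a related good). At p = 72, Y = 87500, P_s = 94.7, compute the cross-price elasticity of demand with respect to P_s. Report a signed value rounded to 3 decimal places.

-0.213

At the given values, Q_d = 2800 − 19.8(72) + 0.00667(87500) − 3.63(94.7) = 1614.264.
∂Q_d/∂P_s = -3.63.
E = (-3.63) × (94.7/1614.264) = -0.21295…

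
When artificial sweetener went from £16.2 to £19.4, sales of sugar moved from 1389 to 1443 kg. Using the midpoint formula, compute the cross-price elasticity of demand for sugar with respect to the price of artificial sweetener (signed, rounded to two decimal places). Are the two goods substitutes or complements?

0.21; substitutes

%ΔQ_{sugar} = (1443 − 1389)/avg = 54/1416 = 0.038135…
%ΔP_{artificial sweetener} = (19.4 − 16.2)/avg = 3.2/17.8 = 0.179775…
E_cross = (54/1416) / (3.2/17.8) = 0.2121…
E_cross > 0 ⇒ the goods are substitutes.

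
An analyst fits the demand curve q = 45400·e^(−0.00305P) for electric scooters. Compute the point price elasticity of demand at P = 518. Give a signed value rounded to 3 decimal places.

-1.580

dq/dP = −0.00305·q = -28.5242. At P = 518, q = 9352.2.
Ed = (dq/dP)·(P/q) = (-28.5242) × (518/9352.2) = -1.5799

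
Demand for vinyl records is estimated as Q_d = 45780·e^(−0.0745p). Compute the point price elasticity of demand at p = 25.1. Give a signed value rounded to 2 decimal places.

-1.87

dQ_d/dp = −0.0745·Q_d = -525.682. At p = 25.1, Q_d = 7056.13.
Ed = (dQ_d/dp)·(p/Q_d) = (-525.682) × (25.1/7056.13) = -1.8699…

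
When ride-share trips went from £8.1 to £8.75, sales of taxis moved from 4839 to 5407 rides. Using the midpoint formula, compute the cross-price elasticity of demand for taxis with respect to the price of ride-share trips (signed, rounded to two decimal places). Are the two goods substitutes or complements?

%ΔQ_{taxis} = (5407 − 4839)/avg = 568/5123 = 0.110872…
%ΔP_{ride-share trips} = (8.75 − 8.1)/avg = 0.65/8.425 = 0.077151…
E_cross = (568/5123) / (0.65/8.425) = 1.4370…
E_cross > 0 ⇒ the goods are substitutes.

1.44; substitutes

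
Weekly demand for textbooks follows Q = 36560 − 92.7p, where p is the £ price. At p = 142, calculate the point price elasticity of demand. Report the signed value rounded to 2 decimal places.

-0.56

dQ/dp = −92.7. At p = 142, Q = 36560 − 92.7(142) = 23396.6.
Ed = (dQ/dp)·(p/Q) = −92.7 × (142/23396.6) = -0.5626…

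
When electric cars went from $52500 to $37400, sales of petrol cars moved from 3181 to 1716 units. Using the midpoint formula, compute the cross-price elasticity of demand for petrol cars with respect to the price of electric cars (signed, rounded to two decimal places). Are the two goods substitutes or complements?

%ΔQ_{petrol cars} = (1716 − 3181)/avg = -1465/2448.5 = -0.598325…
%ΔP_{electric cars} = (37400 − 52500)/avg = -15100/44950 = -0.335928…
E_cross = (-1465/2448.5) / (-15100/44950) = 1.7811…
E_cross > 0 ⇒ the goods are substitutes.

1.78; substitutes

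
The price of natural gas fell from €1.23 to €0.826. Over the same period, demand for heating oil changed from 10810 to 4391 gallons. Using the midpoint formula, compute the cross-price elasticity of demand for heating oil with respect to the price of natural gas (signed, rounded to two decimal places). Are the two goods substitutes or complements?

%ΔQ_{heating oil} = (4391 − 10810)/avg = -6419/7600.5 = -0.844549…
%ΔP_{natural gas} = (0.826 − 1.23)/avg = -0.404/1.028 = -0.392996…
E_cross = (-6419/7600.5) / (-0.404/1.028) = 2.1490…
E_cross > 0 ⇒ the goods are substitutes.

2.15; substitutes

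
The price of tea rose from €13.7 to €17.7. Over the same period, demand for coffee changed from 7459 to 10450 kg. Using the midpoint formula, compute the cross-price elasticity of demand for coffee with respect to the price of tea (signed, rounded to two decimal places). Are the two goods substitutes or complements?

1.31; substitutes

%ΔQ_{coffee} = (10450 − 7459)/avg = 2991/8954.5 = 0.334022…
%ΔP_{tea} = (17.7 − 13.7)/avg = 4/15.7 = 0.254777…
E_cross = (2991/8954.5) / (4/15.7) = 1.3110…
E_cross > 0 ⇒ the goods are substitutes.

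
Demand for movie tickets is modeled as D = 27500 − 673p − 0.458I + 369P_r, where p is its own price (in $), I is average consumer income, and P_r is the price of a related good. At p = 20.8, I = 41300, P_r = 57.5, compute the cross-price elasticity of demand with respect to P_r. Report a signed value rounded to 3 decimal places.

At the given values, D = 27500 − 673(20.8) − 0.458(41300) + 369(57.5) = 15803.7.
∂D/∂P_r = 369.
E = (369) × (57.5/15803.7) = 1.34256…

1.343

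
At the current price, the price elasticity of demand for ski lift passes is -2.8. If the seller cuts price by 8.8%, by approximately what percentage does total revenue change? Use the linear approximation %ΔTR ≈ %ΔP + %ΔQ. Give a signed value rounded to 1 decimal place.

%ΔQ ≈ Ed × %ΔP = (-2.8) × (-8.8%) = +24.6400%
%ΔTR ≈ %ΔP + %ΔQ = (-8.8%) + (+24.6400%) = +15.8400%

+15.8%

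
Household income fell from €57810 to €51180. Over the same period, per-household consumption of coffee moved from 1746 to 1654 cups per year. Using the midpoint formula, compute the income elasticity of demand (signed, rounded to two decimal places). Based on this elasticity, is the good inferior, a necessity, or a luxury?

0.44; necessity

%ΔQ = (1654 − 1746)/[( 1746 + 1654)/2] = -92/1700 = -0.054117…
%ΔIncome = (51180 − 57810)/[( 57810 + 51180)/2] = -6630/54495 = -0.121662…
E_income = (-92/1700) / (-6630/54495) = 0.4448…
0 < E_income < 1 ⇒ normal good, necessity.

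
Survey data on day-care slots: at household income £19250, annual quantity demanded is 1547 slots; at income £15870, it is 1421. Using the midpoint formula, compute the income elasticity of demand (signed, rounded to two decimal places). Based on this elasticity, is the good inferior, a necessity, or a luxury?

%ΔQ = (1421 − 1547)/[( 1547 + 1421)/2] = -126/1484 = -0.084905…
%ΔIncome = (15870 − 19250)/[( 19250 + 15870)/2] = -3380/17560 = -0.192482…
E_income = (-126/1484) / (-3380/17560) = 0.4411…
0 < E_income < 1 ⇒ normal good, necessity.

0.44; necessity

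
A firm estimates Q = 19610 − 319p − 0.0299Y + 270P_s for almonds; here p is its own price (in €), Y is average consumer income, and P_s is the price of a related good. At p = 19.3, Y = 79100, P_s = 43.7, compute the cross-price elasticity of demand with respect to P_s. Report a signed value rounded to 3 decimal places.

At the given values, Q = 19610 − 319(19.3) − 0.0299(79100) + 270(43.7) = 22887.21.
∂Q/∂P_s = 270.
E = (270) × (43.7/22887.21) = 0.51552…

0.516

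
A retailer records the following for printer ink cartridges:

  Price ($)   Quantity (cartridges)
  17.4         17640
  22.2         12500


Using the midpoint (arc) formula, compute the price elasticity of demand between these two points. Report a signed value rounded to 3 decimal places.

%ΔQ = (12500 − 17640) / [(17640 + 12500)/2] = -5140/15070 = -0.341074…
%ΔP = (22.2 − 17.4) / [(17.4 + 22.2)/2] = 4.8/19.8 = 0.242424…
Arc Ed = %ΔQ / %ΔP = (-5140/15070) / (4.8/19.8) = -1.40693…

-1.407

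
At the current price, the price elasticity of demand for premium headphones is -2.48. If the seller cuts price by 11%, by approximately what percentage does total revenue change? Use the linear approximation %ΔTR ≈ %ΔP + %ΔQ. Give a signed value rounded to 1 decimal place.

+16.3%

%ΔQ ≈ Ed × %ΔP = (-2.48) × (-11%) = +27.2800%
%ΔTR ≈ %ΔP + %ΔQ = (-11%) + (+27.2800%) = +16.2800%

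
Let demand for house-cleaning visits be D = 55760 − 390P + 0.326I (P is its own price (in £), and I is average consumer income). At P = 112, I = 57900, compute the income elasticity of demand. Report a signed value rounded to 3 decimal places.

0.610

At the given values, D = 55760 − 390(112) + 0.326(57900) = 30955.4.
∂D/∂I = 0.326.
E = (0.326) × (57900/30955.4) = 0.60976…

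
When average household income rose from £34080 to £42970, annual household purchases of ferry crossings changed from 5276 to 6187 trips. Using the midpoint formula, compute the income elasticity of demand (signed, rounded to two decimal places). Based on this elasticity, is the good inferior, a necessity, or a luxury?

%ΔQ = (6187 − 5276)/[( 5276 + 6187)/2] = 911/5731.5 = 0.158946…
%ΔIncome = (42970 − 34080)/[( 34080 + 42970)/2] = 8890/38525 = 0.230759…
E_income = (911/5731.5) / (8890/38525) = 0.6887…
0 < E_income < 1 ⇒ normal good, necessity.

0.69; necessity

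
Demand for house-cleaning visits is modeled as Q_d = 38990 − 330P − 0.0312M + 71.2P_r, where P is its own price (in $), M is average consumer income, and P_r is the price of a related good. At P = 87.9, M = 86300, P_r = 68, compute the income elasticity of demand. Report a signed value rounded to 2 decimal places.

At the given values, Q_d = 38990 − 330(87.9) − 0.0312(86300) + 71.2(68) = 12132.04.
∂Q_d/∂M = -0.0312.
E = (-0.0312) × (86300/12132.04) = -0.2219…

-0.22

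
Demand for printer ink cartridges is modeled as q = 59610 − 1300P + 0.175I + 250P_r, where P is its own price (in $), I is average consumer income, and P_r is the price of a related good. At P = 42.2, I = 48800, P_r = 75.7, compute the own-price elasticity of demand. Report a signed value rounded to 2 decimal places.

-1.70

At the given values, q = 59610 − 1300(42.2) + 0.175(48800) + 250(75.7) = 32215.
∂q/∂P = −1300.
E = (-1300) × (42.2/32215) = -1.7029…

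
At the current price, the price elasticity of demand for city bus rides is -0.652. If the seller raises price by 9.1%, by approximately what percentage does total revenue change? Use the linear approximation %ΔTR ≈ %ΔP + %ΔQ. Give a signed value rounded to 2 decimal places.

%ΔQ ≈ Ed × %ΔP = (-0.652) × (+9.1%) = -5.9332%
%ΔTR ≈ %ΔP + %ΔQ = (+9.1%) + (-5.9332%) = +3.1668%

+3.17%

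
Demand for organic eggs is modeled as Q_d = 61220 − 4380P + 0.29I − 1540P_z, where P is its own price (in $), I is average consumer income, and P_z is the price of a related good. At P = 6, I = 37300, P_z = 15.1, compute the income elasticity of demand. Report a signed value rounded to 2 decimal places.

0.48

At the given values, Q_d = 61220 − 4380(6) + 0.29(37300) − 1540(15.1) = 22503.
∂Q_d/∂I = 0.29.
E = (0.29) × (37300/22503) = 0.4806…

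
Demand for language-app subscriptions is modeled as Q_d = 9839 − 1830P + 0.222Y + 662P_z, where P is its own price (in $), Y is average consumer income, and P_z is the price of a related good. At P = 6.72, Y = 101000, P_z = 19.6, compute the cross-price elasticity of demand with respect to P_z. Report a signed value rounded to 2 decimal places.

At the given values, Q_d = 9839 − 1830(6.72) + 0.222(101000) + 662(19.6) = 32938.6.
∂Q_d/∂P_z = 662.
E = (662) × (19.6/32938.6) = 0.3939…

0.39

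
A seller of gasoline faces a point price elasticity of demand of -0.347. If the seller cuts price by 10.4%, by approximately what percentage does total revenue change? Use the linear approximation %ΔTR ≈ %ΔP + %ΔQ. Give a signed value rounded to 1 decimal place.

%ΔQ ≈ Ed × %ΔP = (-0.347) × (-10.4%) = +3.6088%
%ΔTR ≈ %ΔP + %ΔQ = (-10.4%) + (+3.6088%) = -6.7912%

-6.8%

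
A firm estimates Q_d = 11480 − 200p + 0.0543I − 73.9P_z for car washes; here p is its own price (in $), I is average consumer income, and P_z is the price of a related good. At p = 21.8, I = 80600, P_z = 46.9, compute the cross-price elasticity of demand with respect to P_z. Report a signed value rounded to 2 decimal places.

At the given values, Q_d = 11480 − 200(21.8) + 0.0543(80600) − 73.9(46.9) = 8030.67.
∂Q_d/∂P_z = -73.9.
E = (-73.9) × (46.9/8030.67) = -0.4315…

-0.43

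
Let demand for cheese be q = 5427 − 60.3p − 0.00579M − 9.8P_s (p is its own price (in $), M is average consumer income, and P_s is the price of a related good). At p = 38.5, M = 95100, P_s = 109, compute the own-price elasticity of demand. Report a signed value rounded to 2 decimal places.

-1.56

At the given values, q = 5427 − 60.3(38.5) − 0.00579(95100) − 9.8(109) = 1486.621.
∂q/∂p = −60.3.
E = (-60.3) × (38.5/1486.621) = -1.5616…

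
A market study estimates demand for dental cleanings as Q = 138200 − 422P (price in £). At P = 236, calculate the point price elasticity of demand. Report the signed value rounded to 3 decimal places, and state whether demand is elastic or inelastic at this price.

-2.580; elastic

dQ/dP = −422. At P = 236, Q = 138200 − 422(236) = 38608.
Ed = (dQ/dP)·(P/Q) = −422 × (236/38608) = -2.57956…
|Ed| = 2.580 > 1, so demand is elastic.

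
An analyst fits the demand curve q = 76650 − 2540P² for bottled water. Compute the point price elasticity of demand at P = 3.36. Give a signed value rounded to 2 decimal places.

-1.20

dq/dP = −2·2540·P = -17068.8. At P = 3.36, q = 47974.416.
Ed = (dq/dP)·(P/q) = (-17068.8) × (3.36/47974.416) = -1.1954…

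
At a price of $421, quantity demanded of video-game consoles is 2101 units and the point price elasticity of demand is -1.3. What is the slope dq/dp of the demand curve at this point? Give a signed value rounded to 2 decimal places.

Ed = (dq/dp)·(p/q) ⇒ dq/dp = Ed·q/p = (-1.3)·2101/421 = -6.4876…

-6.49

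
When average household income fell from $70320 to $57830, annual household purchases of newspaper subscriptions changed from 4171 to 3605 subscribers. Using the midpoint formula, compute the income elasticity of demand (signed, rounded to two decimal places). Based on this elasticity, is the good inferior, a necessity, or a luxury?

0.75; necessity

%ΔQ = (3605 − 4171)/[( 4171 + 3605)/2] = -566/3888 = -0.145576…
%ΔIncome = (57830 − 70320)/[( 70320 + 57830)/2] = -12490/64075 = -0.194927…
E_income = (-566/3888) / (-12490/64075) = 0.7468…
0 < E_income < 1 ⇒ normal good, necessity.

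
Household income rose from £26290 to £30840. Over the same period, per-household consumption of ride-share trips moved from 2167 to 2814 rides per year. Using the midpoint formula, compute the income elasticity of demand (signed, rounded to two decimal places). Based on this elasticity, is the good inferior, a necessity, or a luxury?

1.63; luxury

%ΔQ = (2814 − 2167)/[( 2167 + 2814)/2] = 647/2490.5 = 0.259787…
%ΔIncome = (30840 − 26290)/[( 26290 + 30840)/2] = 4550/28565 = 0.159285…
E_income = (647/2490.5) / (4550/28565) = 1.6309…
E_income > 1 ⇒ normal good, luxury.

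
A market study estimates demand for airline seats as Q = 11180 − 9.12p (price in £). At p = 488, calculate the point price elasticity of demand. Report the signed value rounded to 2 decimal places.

dQ/dp = −9.12. At p = 488, Q = 11180 − 9.12(488) = 6729.44.
Ed = (dQ/dp)·(p/Q) = −9.12 × (488/6729.44) = -0.6613…

-0.66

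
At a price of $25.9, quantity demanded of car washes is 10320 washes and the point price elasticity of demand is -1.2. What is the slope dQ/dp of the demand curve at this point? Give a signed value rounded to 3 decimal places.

Ed = (dQ/dp)·(p/Q) ⇒ dQ/dp = Ed·Q/p = (-1.2)·10320/25.9 = -478.14671…

-478.147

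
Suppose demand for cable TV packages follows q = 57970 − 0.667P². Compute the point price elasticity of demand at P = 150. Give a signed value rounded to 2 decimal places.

dq/dP = −2·0.667·P = -200.1. At P = 150, q = 42962.5.
Ed = (dq/dP)·(P/q) = (-200.1) × (150/42962.5) = -0.6986…

-0.70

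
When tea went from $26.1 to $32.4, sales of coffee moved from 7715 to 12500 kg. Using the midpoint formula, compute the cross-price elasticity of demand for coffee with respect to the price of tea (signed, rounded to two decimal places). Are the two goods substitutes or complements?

%ΔQ_{coffee} = (12500 − 7715)/avg = 4785/10107.5 = 0.473410…
%ΔP_{tea} = (32.4 − 26.1)/avg = 6.3/29.25 = 0.215384…
E_cross = (4785/10107.5) / (6.3/29.25) = 2.1979…
E_cross > 0 ⇒ the goods are substitutes.

2.20; substitutes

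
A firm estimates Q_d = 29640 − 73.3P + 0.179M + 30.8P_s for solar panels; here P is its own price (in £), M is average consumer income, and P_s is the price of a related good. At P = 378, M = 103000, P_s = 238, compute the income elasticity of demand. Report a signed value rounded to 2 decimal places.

0.67

At the given values, Q_d = 29640 − 73.3(378) + 0.179(103000) + 30.8(238) = 27700.
∂Q_d/∂M = 0.179.
E = (0.179) × (103000/27700) = 0.6655…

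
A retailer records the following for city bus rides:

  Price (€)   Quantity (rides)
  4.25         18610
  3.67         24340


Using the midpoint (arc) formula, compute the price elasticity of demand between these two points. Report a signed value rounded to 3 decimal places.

%ΔQ = (24340 − 18610) / [(18610 + 24340)/2] = 5730/21475 = 0.266821…
%ΔP = (3.67 − 4.25) / [(4.25 + 3.67)/2] = -0.58/3.96 = -0.146464…
Arc Ed = %ΔQ / %ΔP = (5730/21475) / (-0.58/3.96) = -1.82174…

-1.822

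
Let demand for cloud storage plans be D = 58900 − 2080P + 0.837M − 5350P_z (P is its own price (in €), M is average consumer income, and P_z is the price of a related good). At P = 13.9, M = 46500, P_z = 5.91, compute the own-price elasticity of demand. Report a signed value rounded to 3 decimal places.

-0.775

At the given values, D = 58900 − 2080(13.9) + 0.837(46500) − 5350(5.91) = 37290.
∂D/∂P = −2080.
E = (-2080) × (13.9/37290) = -0.77532…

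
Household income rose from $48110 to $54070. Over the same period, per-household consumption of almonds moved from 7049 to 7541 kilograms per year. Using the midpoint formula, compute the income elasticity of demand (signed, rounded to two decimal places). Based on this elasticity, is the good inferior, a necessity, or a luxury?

%ΔQ = (7541 − 7049)/[( 7049 + 7541)/2] = 492/7295 = 0.067443…
%ΔIncome = (54070 − 48110)/[( 48110 + 54070)/2] = 5960/51090 = 0.116656…
E_income = (492/7295) / (5960/51090) = 0.5781…
0 < E_income < 1 ⇒ normal good, necessity.

0.58; necessity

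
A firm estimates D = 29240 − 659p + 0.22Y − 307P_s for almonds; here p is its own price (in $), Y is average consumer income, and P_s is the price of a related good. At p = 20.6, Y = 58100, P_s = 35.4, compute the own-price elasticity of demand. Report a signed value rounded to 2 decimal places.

At the given values, D = 29240 − 659(20.6) + 0.22(58100) − 307(35.4) = 17578.8.
∂D/∂p = −659.
E = (-659) × (20.6/17578.8) = -0.7722…

-0.77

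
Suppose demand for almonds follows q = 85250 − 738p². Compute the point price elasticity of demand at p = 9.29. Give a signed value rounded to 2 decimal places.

-5.91

dq/dp = −2·738·p = -13712.04. At p = 9.29, q = 21557.5742.
Ed = (dq/dp)·(p/q) = (-13712.04) × (9.29/21557.5742) = -5.9090…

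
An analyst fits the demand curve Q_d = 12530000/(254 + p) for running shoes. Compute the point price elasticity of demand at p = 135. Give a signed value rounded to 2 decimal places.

dQ_d/dp = −12530000/(254 + p)² = -82.8041. At p = 135, Q_d = 32210.8.
Ed = (dQ_d/dp)·(p/Q_d) = (-82.8041) × (135/32210.8) = -0.3470…

-0.35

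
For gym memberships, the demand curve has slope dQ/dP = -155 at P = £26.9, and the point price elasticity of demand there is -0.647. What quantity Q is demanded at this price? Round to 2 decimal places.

Ed = (dQ/dP)·(P/Q) ⇒ Q = (dQ/dP)·P/Ed = (-155)·26.9/(-0.647) = 6444.3585…

6444.36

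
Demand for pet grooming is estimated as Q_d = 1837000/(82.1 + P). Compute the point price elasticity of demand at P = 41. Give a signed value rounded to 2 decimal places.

-0.33

dQ_d/dP = −1837000/(82.1 + P)² = -121.225. At P = 41, Q_d = 14922.8.
Ed = (dQ_d/dP)·(P/Q_d) = (-121.225) × (41/14922.8) = -0.3330…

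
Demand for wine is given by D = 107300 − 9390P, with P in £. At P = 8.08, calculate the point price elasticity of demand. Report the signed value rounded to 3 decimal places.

-2.414

dD/dP = −9390. At P = 8.08, D = 107300 − 9390(8.08) = 31428.8.
Ed = (dD/dP)·(P/D) = −9390 × (8.08/31428.8) = -2.41406…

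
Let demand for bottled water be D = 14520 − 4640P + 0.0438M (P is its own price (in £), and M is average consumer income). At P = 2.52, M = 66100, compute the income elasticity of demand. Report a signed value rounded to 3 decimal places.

At the given values, D = 14520 − 4640(2.52) + 0.0438(66100) = 5722.38.
∂D/∂M = 0.0438.
E = (0.0438) × (66100/5722.38) = 0.50593…

0.506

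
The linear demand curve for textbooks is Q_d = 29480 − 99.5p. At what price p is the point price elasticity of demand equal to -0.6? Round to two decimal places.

111.11

Ed = −99.5p/(29480 − 99.5p). Set this equal to -0.6:
99.5p = 0.6·(29480 − 99.5p) ⇒ 99.5p(1 + 0.6) = 0.6·29480
p = 0.6·29480 / (99.5·1.6) = 111.1055…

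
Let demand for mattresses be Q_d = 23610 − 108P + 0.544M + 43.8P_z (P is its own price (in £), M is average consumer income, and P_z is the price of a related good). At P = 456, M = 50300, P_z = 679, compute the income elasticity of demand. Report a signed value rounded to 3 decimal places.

At the given values, Q_d = 23610 − 108(456) + 0.544(50300) + 43.8(679) = 31465.4.
∂Q_d/∂M = 0.544.
E = (0.544) × (50300/31465.4) = 0.86962…

0.870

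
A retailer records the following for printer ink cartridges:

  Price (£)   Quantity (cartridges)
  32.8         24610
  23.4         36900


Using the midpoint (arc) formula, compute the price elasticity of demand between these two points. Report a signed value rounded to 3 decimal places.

-1.195

%ΔQ = (36900 − 24610) / [(24610 + 36900)/2] = 12290/30755 = 0.399609…
%ΔP = (23.4 − 32.8) / [(32.8 + 23.4)/2] = -9.4/28.1 = -0.334519…
Arc Ed = %ΔQ / %ΔP = (12290/30755) / (-9.4/28.1) = -1.19457…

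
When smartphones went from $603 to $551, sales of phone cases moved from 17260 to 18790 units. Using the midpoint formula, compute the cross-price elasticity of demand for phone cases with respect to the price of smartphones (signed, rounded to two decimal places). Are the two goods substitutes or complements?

%ΔQ_{phone cases} = (18790 − 17260)/avg = 1530/18025 = 0.084882…
%ΔP_{smartphones} = (551 − 603)/avg = -52/577 = -0.090121…
E_cross = (1530/18025) / (-52/577) = -0.9418…
E_cross < 0 ⇒ the goods are complements.

-0.94; complements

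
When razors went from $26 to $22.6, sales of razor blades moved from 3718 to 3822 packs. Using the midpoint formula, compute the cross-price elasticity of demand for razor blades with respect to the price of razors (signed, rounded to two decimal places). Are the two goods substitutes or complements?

-0.20; complements

%ΔQ_{razor blades} = (3822 − 3718)/avg = 104/3770 = 0.027586…
%ΔP_{razors} = (22.6 − 26)/avg = -3.4/24.3 = -0.139917…
E_cross = (104/3770) / (-3.4/24.3) = -0.1971…
E_cross < 0 ⇒ the goods are complements.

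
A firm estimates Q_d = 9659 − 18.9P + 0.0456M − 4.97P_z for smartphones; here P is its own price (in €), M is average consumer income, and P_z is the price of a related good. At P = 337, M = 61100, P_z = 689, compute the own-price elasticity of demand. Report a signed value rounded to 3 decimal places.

-2.402

At the given values, Q_d = 9659 − 18.9(337) + 0.0456(61100) − 4.97(689) = 2651.53.
∂Q_d/∂P = −18.9.
E = (-18.9) × (337/2651.53) = -2.40212…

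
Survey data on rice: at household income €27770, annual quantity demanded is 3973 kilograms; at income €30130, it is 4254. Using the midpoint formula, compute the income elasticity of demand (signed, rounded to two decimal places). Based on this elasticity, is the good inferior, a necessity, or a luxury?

0.84; necessity

%ΔQ = (4254 − 3973)/[( 3973 + 4254)/2] = 281/4113.5 = 0.068311…
%ΔIncome = (30130 − 27770)/[( 27770 + 30130)/2] = 2360/28950 = 0.081519…
E_income = (281/4113.5) / (2360/28950) = 0.8379…
0 < E_income < 1 ⇒ normal good, necessity.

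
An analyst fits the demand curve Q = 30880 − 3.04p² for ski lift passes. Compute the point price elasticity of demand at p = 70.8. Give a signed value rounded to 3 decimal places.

-1.948

dQ/dp = −2·3.04·p = -430.464. At p = 70.8, Q = 15641.5744.
Ed = (dQ/dp)·(p/Q) = (-430.464) × (70.8/15641.5744) = -1.94845…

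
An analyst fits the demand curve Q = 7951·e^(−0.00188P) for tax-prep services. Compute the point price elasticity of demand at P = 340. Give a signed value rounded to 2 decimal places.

-0.64

dQ/dP = −0.00188·Q = -7.88821. At P = 340, Q = 4195.86.
Ed = (dQ/dP)·(P/Q) = (-7.88821) × (340/4195.86) = -0.6392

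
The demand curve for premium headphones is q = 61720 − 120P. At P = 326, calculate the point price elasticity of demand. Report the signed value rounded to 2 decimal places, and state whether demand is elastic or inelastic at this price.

dq/dP = −120. At P = 326, q = 61720 − 120(326) = 22600.
Ed = (dq/dP)·(P/q) = −120 × (326/22600) = -1.7309…
|Ed| = 1.73 > 1, so demand is elastic.

-1.73; elastic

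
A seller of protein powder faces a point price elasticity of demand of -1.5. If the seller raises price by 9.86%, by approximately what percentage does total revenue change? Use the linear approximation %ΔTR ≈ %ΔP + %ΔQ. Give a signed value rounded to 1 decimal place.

%ΔQ ≈ Ed × %ΔP = (-1.5) × (+9.86%) = -14.7900%
%ΔTR ≈ %ΔP + %ΔQ = (+9.86%) + (-14.7900%) = -4.9300%

-4.9%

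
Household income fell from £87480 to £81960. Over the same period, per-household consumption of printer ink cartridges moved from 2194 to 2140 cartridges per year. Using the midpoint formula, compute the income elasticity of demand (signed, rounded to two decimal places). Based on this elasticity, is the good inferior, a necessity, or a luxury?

%ΔQ = (2140 − 2194)/[( 2194 + 2140)/2] = -54/2167 = -0.024919…
%ΔIncome = (81960 − 87480)/[( 87480 + 81960)/2] = -5520/84720 = -0.065155…
E_income = (-54/2167) / (-5520/84720) = 0.3824…
0 < E_income < 1 ⇒ normal good, necessity.

0.38; necessity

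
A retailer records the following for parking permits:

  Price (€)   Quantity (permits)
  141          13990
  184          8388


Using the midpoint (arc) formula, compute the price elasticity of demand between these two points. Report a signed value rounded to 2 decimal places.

%ΔQ = (8388 − 13990) / [(13990 + 8388)/2] = -5602/11189 = -0.500670…
%ΔP = (184 − 141) / [(141 + 184)/2] = 43/162.5 = 0.264615…
Arc Ed = %ΔQ / %ΔP = (-5602/11189) / (43/162.5) = -1.8920…

-1.89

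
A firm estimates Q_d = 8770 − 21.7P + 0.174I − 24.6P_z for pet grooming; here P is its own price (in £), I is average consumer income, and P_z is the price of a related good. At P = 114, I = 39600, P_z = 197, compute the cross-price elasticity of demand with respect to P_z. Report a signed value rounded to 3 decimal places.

-0.581

At the given values, Q_d = 8770 − 21.7(114) + 0.174(39600) − 24.6(197) = 8340.4.
∂Q_d/∂P_z = -24.6.
E = (-24.6) × (197/8340.4) = -0.58105…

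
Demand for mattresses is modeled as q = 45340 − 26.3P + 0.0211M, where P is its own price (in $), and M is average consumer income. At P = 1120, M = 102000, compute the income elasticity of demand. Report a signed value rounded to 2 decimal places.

0.12

At the given values, q = 45340 − 26.3(1120) + 0.0211(102000) = 18036.2.
∂q/∂M = 0.0211.
E = (0.0211) × (102000/18036.2) = 0.1193…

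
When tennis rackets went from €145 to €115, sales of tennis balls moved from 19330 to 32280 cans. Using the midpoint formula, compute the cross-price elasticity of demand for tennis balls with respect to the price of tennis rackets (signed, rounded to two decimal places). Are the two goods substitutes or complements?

%ΔQ_{tennis balls} = (32280 − 19330)/avg = 12950/25805 = 0.501840…
%ΔP_{tennis rackets} = (115 − 145)/avg = -30/130 = -0.230769…
E_cross = (12950/25805) / (-30/130) = -2.1746…
E_cross < 0 ⇒ the goods are complements.

-2.17; complements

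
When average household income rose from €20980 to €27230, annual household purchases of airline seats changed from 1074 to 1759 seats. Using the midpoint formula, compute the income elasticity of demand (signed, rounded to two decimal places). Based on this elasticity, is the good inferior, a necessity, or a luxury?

%ΔQ = (1759 − 1074)/[( 1074 + 1759)/2] = 685/1416.5 = 0.483586…
%ΔIncome = (27230 − 20980)/[( 20980 + 27230)/2] = 6250/24105 = 0.259282…
E_income = (685/1416.5) / (6250/24105) = 1.8650…
E_income > 1 ⇒ normal good, luxury.

1.87; luxury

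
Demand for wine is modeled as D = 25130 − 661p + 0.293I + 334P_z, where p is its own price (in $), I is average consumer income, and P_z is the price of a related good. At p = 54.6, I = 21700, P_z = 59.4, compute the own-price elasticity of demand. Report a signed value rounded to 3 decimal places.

-2.369

At the given values, D = 25130 − 661(54.6) + 0.293(21700) + 334(59.4) = 15237.1.
∂D/∂p = −661.
E = (-661) × (54.6/15237.1) = -2.36860…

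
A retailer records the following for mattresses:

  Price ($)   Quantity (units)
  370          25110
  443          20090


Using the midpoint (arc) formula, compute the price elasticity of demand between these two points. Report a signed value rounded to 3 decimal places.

%ΔQ = (20090 − 25110) / [(25110 + 20090)/2] = -5020/22600 = -0.222123…
%ΔP = (443 − 370) / [(370 + 443)/2] = 73/406.5 = 0.179581…
Arc Ed = %ΔQ / %ΔP = (-5020/22600) / (73/406.5) = -1.23689…

-1.237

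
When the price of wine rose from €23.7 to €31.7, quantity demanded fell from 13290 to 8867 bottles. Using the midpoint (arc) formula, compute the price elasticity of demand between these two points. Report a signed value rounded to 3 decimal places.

%ΔQ = (8867 − 13290) / [(13290 + 8867)/2] = -4423/11078.5 = -0.399241…
%ΔP = (31.7 − 23.7) / [(23.7 + 31.7)/2] = 8/27.7 = 0.288808…
Arc Ed = %ΔQ / %ΔP = (-4423/11078.5) / (8/27.7) = -1.38237…

-1.382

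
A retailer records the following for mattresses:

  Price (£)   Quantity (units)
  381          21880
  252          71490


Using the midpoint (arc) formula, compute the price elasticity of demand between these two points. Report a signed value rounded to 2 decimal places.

%ΔQ = (71490 − 21880) / [(21880 + 71490)/2] = 49610/46685 = 1.062653…
%ΔP = (252 − 381) / [(381 + 252)/2] = -129/316.5 = -0.407582…
Arc Ed = %ΔQ / %ΔP = (49610/46685) / (-129/316.5) = -2.6072…

-2.61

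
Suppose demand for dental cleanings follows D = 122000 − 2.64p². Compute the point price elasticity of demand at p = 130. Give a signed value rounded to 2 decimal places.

-1.15

dD/dp = −2·2.64·p = -686.4. At p = 130, D = 77384.
Ed = (dD/dp)·(p/D) = (-686.4) × (130/77384) = -1.1531…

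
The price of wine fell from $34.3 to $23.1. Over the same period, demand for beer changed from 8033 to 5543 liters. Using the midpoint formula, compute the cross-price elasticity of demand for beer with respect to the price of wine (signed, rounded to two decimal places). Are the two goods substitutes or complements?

0.94; substitutes

%ΔQ_{beer} = (5543 − 8033)/avg = -2490/6788 = -0.366823…
%ΔP_{wine} = (23.1 − 34.3)/avg = -11.2/28.7 = -0.390243…
E_cross = (-2490/6788) / (-11.2/28.7) = 0.9399…
E_cross > 0 ⇒ the goods are substitutes.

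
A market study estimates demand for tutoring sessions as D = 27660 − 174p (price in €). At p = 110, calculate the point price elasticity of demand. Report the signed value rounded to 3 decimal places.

dD/dp = −174. At p = 110, D = 27660 − 174(110) = 8520.
Ed = (dD/dp)·(p/D) = −174 × (110/8520) = -2.24647…

-2.246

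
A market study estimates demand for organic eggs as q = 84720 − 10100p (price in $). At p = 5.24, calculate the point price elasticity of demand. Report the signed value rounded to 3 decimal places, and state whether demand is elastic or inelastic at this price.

dq/dp = −10100. At p = 5.24, q = 84720 − 10100(5.24) = 31796.
Ed = (dq/dp)·(p/q) = −10100 × (5.24/31796) = -1.66448…
|Ed| = 1.664 > 1, so demand is elastic.

-1.664; elastic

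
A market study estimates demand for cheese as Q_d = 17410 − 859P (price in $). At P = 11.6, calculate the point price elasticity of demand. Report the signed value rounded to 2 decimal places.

-1.34

dQ_d/dP = −859. At P = 11.6, Q_d = 17410 − 859(11.6) = 7445.6.
Ed = (dQ_d/dP)·(P/Q_d) = −859 × (11.6/7445.6) = -1.3382…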